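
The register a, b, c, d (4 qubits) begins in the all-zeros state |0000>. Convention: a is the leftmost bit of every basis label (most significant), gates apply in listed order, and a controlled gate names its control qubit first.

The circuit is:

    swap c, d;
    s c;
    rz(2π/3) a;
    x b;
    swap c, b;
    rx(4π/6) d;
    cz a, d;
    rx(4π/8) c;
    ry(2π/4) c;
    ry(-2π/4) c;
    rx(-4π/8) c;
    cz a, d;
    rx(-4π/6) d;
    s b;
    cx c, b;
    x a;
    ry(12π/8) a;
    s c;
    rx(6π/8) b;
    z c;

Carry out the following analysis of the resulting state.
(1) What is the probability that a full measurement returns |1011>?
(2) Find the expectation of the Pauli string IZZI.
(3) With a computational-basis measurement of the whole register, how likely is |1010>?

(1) Outcome |1011> occurs with probability 0. Key observation: the block from step 6 through step 13 cancels to the identity and can be dropped.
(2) In the final state, IZZI has expectation -sqrt(2)/2.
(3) Outcome |1010> occurs with probability sqrt(2)/8 + 1/4.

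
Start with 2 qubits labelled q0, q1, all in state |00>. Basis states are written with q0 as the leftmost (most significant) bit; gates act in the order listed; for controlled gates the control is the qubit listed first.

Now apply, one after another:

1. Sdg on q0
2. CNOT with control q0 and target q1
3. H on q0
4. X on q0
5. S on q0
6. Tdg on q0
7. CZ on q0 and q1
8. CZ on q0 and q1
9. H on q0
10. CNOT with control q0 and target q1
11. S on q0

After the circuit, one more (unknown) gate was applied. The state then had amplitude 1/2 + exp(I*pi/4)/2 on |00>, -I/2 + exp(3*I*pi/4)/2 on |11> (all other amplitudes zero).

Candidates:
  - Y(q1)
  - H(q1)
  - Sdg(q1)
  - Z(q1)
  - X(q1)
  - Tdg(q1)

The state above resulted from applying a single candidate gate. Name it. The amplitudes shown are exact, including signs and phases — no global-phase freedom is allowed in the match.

The unique candidate consistent with the amplitudes is Z(q1).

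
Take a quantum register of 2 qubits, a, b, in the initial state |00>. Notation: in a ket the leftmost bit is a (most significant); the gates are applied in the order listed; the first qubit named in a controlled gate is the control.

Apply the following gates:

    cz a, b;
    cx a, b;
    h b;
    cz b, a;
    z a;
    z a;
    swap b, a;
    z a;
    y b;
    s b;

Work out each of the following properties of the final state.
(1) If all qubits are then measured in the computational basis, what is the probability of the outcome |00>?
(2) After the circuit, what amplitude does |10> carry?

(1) Outcome |00> occurs with probability 0.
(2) The amplitude on |10> is 0.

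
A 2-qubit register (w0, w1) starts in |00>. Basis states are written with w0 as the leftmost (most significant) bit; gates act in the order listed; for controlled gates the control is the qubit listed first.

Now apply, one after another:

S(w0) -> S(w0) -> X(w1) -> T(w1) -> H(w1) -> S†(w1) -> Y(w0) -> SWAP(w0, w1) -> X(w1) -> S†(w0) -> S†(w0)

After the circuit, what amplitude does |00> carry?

The final state's coefficient on |00> equals sqrt(2)*exp(3*I*pi/4)/2.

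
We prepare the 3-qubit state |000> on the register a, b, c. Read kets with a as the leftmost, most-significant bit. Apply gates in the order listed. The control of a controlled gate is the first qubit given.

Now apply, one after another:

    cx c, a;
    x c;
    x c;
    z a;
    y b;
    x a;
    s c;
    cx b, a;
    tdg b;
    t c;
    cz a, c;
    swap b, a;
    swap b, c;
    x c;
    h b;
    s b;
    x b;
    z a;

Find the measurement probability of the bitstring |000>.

The probability of measuring |000> is 0.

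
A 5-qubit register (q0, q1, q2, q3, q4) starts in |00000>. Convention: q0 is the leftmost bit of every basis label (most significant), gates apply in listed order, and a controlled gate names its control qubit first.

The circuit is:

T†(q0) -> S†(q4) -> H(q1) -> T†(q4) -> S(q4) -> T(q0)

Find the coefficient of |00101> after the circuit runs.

|00101> carries amplitude 0 in the final state.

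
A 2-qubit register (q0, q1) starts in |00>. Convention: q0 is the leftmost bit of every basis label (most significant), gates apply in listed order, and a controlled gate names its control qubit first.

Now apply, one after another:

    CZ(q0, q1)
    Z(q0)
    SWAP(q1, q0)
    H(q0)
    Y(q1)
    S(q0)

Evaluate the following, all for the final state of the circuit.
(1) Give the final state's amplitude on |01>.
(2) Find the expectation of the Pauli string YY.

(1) The final state's coefficient on |01> equals sqrt(2)*I/2.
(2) The expectation value of YY is 0.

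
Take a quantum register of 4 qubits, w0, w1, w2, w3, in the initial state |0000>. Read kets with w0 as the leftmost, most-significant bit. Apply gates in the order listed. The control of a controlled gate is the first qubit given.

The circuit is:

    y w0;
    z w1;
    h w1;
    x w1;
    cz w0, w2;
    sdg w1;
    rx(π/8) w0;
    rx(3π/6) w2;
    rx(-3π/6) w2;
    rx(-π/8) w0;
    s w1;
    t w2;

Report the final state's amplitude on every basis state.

The final amplitudes are sqrt(2)*I/2 on |1000>, sqrt(2)*I/2 on |1100>, and 0 on every other basis state. Key observation: gates 6-11 undo each other exactly, leaving only the rest of the circuit to track.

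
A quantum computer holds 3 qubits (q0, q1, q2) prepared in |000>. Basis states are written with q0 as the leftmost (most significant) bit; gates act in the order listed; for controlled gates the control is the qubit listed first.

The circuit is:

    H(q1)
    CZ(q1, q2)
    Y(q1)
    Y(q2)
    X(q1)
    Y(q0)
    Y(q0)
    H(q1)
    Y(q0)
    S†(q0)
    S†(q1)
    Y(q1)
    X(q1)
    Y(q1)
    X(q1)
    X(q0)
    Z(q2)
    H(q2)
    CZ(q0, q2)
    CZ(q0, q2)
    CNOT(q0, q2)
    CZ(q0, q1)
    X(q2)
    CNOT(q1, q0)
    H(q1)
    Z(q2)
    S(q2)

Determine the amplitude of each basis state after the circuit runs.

The resulting statevector has amplitude 0 on |000>, 0 on |001>, 0 on |010>, 0 on |011>, -I/2 on |100>, 1/2 on |101>, I/2 on |110>, -1/2 on |111>.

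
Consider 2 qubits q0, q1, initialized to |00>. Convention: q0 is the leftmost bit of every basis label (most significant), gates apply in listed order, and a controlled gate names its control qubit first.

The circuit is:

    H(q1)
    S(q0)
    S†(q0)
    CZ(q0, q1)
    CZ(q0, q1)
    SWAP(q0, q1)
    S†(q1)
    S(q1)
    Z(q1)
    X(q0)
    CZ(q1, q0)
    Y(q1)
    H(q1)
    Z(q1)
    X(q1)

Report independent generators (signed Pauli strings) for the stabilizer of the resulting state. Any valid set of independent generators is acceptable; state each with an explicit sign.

The stabilizer group can be generated by +XI, +IX, among other valid generating sets.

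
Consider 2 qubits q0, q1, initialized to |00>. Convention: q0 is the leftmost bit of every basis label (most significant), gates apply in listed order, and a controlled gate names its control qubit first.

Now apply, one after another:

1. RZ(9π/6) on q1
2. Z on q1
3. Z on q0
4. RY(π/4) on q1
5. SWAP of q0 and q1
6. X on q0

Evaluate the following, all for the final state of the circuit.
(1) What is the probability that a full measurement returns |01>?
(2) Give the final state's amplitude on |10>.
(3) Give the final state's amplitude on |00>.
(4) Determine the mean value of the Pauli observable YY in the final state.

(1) Outcome |01> occurs with probability 0.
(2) |10> carries amplitude -sqrt(sqrt(2) + 2)*exp(I*pi/4)/2 in the final state.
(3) The amplitude on |00> is -sqrt(2 - sqrt(2))*exp(I*pi/4)/2.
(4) In the final state, YY has expectation 0.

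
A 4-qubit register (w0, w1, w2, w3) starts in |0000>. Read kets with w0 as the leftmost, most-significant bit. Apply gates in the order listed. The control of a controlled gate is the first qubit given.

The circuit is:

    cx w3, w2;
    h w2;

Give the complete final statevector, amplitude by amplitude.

After the circuit, the state carries amplitude sqrt(2)/2 on |0000>, sqrt(2)/2 on |0010>, and 0 on every other basis state.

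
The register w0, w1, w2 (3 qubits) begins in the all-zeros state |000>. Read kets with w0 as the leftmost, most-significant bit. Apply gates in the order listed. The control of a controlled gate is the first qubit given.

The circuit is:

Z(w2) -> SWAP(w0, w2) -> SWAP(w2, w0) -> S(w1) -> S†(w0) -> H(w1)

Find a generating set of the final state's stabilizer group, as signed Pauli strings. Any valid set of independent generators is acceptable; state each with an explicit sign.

The final state is stabilized by the group generated by +IXI, +ZII, +IIZ; other independent generating sets are equally valid.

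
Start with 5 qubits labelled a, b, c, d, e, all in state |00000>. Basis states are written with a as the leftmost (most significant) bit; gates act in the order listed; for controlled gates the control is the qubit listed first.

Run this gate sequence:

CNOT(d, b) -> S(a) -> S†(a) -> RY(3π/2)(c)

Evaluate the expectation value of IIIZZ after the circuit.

The expectation value of IIIZZ is 1.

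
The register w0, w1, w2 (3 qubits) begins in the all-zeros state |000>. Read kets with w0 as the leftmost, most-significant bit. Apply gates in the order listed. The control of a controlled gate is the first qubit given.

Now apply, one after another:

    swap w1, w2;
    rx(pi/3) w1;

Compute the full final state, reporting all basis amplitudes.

After the circuit, the state carries amplitude sqrt(3)/2 on |000>, -I/2 on |010>, and 0 on every other basis state.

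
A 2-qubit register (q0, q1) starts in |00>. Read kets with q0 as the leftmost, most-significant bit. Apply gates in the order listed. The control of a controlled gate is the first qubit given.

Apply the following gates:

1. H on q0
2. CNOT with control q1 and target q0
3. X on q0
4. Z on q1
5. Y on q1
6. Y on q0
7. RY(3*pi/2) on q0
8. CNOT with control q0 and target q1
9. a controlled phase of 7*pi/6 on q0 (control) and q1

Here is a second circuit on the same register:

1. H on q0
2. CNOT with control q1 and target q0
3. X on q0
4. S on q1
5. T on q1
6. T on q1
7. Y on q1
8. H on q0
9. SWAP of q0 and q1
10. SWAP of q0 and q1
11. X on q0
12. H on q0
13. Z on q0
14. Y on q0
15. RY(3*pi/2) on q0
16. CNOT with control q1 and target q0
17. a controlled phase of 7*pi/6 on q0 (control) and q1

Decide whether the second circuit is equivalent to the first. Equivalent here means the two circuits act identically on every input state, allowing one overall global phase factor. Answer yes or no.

No: there is an input state on which the two circuits produce genuinely different outputs (not merely differing by a phase).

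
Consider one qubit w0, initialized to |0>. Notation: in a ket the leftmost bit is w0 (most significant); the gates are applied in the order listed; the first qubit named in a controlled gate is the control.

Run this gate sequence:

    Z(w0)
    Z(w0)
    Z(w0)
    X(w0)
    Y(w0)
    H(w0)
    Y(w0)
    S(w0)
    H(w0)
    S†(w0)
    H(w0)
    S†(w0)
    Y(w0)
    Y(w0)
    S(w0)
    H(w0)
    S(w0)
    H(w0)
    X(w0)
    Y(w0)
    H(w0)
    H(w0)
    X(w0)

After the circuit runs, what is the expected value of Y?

The observable Y averages to -1. Key observation: steps 11-16 multiply out to the identity, so the circuit reduces to the remaining gates.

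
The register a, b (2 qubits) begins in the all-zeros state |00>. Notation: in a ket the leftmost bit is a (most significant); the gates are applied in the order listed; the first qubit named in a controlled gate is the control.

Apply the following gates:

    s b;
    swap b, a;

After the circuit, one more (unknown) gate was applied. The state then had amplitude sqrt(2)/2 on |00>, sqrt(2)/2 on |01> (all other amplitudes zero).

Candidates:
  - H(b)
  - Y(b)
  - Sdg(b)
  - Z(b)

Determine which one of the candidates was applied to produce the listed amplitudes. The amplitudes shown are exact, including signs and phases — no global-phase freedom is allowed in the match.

The applied gate was H(b).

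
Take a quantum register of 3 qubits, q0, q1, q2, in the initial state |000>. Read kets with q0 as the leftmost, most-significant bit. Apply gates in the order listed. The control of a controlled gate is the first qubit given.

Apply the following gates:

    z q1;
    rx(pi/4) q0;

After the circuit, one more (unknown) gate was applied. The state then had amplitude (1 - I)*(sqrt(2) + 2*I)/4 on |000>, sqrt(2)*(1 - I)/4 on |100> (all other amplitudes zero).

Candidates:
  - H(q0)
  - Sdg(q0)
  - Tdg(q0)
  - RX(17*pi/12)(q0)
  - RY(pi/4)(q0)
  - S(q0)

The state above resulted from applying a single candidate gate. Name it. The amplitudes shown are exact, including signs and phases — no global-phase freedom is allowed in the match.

The unique candidate consistent with the amplitudes is RY(pi/4)(q0).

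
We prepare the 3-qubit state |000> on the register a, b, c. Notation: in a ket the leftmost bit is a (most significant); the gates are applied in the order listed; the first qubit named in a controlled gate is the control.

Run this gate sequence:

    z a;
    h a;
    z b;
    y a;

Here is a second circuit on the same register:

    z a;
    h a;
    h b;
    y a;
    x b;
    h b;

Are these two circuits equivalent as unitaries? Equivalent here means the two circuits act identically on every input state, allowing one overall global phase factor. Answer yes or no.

Yes: on every input state the two circuits agree up to one overall phase factor.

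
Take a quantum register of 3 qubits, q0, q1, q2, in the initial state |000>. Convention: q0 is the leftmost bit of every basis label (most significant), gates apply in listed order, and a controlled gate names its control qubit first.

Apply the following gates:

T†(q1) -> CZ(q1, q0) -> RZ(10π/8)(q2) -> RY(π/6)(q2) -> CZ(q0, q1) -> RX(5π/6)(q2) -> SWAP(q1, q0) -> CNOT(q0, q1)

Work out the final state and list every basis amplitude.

The resulting statevector has amplitude (-1 + I)*exp(3*I*pi/8)/4 on |000>, (-2 + sqrt(3) + sqrt(3)*I + 2*I)*exp(3*I*pi/8)/4 on |001>, and 0 on every other basis state.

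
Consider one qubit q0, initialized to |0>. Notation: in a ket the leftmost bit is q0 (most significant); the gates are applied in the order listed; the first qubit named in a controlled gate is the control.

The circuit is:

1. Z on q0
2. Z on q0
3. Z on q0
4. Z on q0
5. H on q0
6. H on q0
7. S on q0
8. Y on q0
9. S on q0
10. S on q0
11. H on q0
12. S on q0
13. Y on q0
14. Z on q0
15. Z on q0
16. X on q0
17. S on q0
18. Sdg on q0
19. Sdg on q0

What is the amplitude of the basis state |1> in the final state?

The amplitude on |1> is sqrt(2)/2.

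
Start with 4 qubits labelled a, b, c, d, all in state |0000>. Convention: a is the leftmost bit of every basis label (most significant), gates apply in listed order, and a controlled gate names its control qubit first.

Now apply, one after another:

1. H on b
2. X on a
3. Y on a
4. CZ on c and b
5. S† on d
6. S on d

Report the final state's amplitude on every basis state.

The resulting statevector has amplitude -sqrt(2)*I/2 on |0000>, -sqrt(2)*I/2 on |0100>, and 0 on every other basis state.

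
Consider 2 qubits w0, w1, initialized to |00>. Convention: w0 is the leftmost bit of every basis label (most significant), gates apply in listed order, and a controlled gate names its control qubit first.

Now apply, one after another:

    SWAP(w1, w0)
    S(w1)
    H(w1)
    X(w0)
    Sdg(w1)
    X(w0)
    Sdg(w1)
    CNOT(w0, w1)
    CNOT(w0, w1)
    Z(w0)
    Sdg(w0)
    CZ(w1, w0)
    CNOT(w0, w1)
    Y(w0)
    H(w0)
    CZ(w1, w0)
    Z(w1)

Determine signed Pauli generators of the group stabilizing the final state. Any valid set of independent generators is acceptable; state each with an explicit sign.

The stabilizer group can be generated by -XZ, +ZX, among other valid generating sets.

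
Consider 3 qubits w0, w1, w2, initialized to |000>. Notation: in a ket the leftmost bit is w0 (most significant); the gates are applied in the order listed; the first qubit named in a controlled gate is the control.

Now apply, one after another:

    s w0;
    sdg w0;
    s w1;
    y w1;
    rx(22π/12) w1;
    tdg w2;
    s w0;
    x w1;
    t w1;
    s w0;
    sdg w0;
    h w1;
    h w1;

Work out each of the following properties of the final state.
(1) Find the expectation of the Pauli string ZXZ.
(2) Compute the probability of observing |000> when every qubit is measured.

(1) In the final state, ZXZ has expectation -sqrt(2)/4. Key observation: gates 10-11 undo each other exactly, leaving only the rest of the circuit to track.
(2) The probability of measuring |000> is sqrt(3)/4 + 1/2.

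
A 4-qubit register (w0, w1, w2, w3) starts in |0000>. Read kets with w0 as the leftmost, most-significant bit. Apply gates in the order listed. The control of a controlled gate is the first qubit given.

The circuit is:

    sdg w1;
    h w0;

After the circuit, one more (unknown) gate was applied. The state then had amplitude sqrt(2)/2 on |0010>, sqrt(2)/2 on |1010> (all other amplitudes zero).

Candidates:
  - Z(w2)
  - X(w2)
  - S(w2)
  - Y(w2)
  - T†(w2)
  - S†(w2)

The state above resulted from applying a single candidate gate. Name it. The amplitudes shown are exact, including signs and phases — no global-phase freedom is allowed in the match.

The unique candidate consistent with the amplitudes is X(w2).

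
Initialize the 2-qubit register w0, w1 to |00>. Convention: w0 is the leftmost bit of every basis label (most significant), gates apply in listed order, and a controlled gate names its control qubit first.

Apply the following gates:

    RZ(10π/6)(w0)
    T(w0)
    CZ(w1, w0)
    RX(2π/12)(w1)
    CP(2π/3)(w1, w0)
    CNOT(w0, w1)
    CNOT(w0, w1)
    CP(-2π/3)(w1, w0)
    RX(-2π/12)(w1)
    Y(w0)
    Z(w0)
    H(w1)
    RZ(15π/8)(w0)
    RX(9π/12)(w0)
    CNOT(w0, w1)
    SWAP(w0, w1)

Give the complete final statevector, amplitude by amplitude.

The final amplitudes are -sqrt(2*sqrt(2) + 4)*exp(5*I*pi/48)/4 on |00>, -sqrt(4 - 2*sqrt(2))*exp(29*I*pi/48)/4 on |01>, -sqrt(2*sqrt(2) + 4)*exp(5*I*pi/48)/4 on |10>, -sqrt(4 - 2*sqrt(2))*exp(29*I*pi/48)/4 on |11>.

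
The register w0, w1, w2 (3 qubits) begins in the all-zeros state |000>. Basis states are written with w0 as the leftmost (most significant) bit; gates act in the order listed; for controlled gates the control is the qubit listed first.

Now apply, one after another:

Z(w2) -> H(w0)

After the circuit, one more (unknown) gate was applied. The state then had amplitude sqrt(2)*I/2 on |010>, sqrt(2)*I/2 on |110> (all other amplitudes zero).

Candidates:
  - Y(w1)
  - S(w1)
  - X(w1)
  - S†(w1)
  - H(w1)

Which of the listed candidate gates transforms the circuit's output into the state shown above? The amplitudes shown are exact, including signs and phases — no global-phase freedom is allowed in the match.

It was Y(w1) that produced the state shown.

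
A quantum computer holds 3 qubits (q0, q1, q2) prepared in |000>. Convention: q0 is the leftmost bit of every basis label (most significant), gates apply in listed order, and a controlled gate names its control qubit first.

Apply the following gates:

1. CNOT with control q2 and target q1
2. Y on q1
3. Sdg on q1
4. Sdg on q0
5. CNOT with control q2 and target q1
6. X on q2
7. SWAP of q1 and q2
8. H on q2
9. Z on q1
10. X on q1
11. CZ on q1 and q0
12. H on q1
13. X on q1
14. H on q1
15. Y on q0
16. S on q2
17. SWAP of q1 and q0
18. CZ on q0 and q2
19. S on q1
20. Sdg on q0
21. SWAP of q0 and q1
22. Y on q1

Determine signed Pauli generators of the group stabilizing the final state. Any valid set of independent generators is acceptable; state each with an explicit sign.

The final state is stabilized by the group generated by -IIY, -ZII, -IZI; other independent generating sets are equally valid.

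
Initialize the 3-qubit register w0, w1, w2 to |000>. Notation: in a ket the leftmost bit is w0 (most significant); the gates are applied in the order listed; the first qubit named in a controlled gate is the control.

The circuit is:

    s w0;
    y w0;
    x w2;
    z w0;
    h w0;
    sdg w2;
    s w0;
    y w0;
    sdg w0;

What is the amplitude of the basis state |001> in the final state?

|001> carries amplitude sqrt(2)/2 in the final state.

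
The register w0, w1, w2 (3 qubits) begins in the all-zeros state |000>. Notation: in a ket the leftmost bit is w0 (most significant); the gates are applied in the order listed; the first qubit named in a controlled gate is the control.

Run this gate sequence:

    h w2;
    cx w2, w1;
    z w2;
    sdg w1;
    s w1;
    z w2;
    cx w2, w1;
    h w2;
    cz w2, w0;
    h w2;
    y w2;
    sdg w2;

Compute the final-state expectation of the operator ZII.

The observable ZII averages to 1. Key observation: the block from step 1 through step 8 cancels to the identity and can be dropped.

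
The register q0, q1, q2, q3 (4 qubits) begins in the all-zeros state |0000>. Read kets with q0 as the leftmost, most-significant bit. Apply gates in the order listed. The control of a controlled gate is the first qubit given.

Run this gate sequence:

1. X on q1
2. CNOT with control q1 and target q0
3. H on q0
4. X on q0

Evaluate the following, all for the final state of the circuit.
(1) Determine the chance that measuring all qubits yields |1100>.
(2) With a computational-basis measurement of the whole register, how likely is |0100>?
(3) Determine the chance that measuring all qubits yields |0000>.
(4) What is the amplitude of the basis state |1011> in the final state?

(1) A full measurement returns |1100> with probability 1/2.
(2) A full measurement returns |0100> with probability 1/2.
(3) A full measurement returns |0000> with probability 0.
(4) |1011> carries amplitude 0 in the final state.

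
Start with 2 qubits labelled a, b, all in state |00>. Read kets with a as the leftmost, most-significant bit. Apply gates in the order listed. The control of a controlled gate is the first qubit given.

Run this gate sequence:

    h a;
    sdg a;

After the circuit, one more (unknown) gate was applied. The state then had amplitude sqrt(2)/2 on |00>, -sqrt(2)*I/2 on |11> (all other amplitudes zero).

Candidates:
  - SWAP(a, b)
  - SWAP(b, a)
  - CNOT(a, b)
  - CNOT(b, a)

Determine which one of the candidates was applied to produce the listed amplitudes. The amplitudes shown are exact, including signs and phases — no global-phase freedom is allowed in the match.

The unique candidate consistent with the amplitudes is CNOT(a, b).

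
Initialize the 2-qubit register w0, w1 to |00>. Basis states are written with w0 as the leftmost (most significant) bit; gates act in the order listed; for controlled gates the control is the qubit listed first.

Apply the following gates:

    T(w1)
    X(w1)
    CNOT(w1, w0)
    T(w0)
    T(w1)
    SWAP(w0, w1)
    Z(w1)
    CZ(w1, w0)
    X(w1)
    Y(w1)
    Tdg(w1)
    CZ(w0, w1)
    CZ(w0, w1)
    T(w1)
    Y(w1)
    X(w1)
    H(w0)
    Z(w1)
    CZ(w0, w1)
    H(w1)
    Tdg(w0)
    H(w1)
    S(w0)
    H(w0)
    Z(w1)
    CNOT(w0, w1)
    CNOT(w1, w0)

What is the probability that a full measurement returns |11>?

Outcome |11> occurs with probability sqrt(2)/4 + 1/2. Key observation: steps 9-16 multiply out to the identity, so the circuit reduces to the remaining gates.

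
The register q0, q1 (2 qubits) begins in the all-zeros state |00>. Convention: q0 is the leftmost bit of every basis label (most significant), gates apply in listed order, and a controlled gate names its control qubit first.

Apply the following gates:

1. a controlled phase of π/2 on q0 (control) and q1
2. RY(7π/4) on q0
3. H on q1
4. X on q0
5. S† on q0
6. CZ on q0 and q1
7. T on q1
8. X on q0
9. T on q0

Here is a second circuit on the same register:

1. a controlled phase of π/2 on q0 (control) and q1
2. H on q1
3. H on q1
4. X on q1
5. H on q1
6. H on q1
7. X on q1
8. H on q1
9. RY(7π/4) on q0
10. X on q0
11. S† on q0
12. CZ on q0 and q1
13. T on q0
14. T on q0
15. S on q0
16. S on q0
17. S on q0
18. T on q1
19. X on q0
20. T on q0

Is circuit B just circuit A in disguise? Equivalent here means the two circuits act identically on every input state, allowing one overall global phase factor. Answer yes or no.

Yes: on every input state the two circuits agree up to one overall phase factor.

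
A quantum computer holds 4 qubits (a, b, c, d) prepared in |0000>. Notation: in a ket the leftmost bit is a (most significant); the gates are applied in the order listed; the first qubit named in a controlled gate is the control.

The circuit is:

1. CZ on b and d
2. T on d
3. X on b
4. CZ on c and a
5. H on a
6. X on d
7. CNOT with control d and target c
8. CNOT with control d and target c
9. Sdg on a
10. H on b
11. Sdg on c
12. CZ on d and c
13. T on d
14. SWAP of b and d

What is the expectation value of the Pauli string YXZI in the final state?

The expectation value of YXZI is 0. Key observation: gates 7-8 undo each other exactly, leaving only the rest of the circuit to track.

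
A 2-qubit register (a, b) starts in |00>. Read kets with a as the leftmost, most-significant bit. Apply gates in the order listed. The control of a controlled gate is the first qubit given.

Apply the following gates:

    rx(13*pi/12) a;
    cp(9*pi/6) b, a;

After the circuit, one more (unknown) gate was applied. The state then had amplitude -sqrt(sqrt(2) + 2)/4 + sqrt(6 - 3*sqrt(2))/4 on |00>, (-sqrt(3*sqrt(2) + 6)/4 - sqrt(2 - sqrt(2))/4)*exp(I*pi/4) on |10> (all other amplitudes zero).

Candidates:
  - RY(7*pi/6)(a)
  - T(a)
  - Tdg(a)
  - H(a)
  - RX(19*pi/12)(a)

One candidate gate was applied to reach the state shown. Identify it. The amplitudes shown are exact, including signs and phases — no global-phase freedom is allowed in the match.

The unique candidate consistent with the amplitudes is Tdg(a).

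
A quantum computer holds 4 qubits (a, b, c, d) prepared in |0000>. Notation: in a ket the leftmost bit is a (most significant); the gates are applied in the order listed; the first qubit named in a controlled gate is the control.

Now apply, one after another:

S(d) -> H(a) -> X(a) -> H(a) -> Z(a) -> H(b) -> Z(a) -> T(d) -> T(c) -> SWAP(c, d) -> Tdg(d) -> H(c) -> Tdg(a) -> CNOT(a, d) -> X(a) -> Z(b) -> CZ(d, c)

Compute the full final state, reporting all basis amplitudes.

The resulting statevector has amplitude 1/2 on |1000>, 1/2 on |1010>, -1/2 on |1100>, -1/2 on |1110>, and 0 on every other basis state. Key observation: the block from step 2 through step 5 cancels to the identity and can be dropped.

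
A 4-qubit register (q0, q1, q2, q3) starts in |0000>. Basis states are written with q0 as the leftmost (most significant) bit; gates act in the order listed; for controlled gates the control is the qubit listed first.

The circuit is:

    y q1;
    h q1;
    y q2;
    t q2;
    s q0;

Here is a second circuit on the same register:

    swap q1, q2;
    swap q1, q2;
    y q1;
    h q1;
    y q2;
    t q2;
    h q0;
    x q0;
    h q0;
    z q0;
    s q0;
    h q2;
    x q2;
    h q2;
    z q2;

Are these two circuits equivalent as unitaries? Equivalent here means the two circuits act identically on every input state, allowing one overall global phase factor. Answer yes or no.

Yes — the two circuits implement the same unitary up to a global phase.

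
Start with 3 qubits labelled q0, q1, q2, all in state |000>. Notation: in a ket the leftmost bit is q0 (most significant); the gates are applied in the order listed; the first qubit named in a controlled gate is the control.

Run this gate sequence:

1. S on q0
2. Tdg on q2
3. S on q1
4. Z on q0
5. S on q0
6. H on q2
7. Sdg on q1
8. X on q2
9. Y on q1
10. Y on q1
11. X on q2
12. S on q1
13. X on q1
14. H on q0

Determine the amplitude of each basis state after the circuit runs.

The resulting statevector has amplitude 0 on |000>, 0 on |001>, 1/2 on |010>, 1/2 on |011>, 0 on |100>, 0 on |101>, 1/2 on |110>, 1/2 on |111>. Key observation: steps 7-12 multiply out to the identity, so the circuit reduces to the remaining gates.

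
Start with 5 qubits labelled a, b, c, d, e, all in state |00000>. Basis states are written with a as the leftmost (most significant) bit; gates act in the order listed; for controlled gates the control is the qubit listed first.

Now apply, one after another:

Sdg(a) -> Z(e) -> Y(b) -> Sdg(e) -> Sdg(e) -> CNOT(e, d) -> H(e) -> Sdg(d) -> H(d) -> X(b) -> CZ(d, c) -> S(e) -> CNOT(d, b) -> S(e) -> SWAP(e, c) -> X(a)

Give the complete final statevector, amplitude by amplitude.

The final amplitudes are I/2 on |10000>, -I/2 on |10100>, I/2 on |11010>, -I/2 on |11110>, and 0 on every other basis state.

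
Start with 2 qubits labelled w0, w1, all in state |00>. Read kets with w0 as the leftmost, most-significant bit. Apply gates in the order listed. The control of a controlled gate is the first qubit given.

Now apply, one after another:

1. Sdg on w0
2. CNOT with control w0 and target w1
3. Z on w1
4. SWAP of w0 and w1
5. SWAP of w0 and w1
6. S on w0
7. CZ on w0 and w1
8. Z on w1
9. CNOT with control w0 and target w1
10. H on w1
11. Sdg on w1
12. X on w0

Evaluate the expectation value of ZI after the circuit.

The expectation value of ZI is -1.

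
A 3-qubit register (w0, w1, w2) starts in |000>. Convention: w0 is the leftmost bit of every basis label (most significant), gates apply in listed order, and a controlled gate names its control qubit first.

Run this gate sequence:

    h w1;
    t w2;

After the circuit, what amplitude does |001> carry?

|001> carries amplitude 0 in the final state.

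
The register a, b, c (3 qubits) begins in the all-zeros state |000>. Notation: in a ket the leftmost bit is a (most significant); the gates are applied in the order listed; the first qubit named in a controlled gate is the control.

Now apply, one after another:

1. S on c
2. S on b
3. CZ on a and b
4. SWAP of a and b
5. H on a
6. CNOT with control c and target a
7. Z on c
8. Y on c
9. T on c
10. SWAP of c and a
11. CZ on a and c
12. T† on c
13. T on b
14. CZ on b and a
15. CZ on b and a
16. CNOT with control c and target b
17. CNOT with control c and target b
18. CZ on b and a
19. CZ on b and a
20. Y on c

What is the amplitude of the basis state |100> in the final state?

|100> carries amplitude -sqrt(2)/2 in the final state. Key observation: the block from step 14 through step 19 cancels to the identity and can be dropped.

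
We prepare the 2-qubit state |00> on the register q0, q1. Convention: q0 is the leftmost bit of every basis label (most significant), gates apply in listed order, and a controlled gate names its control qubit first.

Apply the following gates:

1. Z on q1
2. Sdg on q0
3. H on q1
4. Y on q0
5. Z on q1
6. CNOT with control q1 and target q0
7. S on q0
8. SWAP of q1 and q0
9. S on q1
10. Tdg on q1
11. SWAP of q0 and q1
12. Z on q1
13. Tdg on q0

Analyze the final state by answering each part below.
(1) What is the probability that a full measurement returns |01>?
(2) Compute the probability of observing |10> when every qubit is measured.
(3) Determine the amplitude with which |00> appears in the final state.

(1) A full measurement returns |01> with probability 1/2.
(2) A full measurement returns |10> with probability 1/2.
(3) The amplitude on |00> is 0.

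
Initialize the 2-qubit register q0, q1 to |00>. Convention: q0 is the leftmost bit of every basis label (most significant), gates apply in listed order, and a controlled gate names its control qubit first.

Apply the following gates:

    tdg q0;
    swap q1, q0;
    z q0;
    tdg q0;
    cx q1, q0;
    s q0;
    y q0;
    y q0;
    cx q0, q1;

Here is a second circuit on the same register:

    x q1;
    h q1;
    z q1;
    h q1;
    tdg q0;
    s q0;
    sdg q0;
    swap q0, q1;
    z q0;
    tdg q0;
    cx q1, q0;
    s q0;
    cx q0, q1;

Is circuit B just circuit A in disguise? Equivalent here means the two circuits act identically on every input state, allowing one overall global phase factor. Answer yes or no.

Yes, they are equivalent — the unitaries differ by at most a global phase.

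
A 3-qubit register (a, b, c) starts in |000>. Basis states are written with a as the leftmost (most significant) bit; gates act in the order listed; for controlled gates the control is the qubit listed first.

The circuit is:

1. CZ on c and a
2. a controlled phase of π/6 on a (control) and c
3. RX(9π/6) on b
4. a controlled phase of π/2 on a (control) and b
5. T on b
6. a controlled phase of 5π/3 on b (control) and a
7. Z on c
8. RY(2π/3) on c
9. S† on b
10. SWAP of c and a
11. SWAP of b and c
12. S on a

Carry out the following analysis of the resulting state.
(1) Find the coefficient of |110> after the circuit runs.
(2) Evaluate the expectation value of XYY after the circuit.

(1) The amplitude on |110> is 0.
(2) The observable XYY averages to 0.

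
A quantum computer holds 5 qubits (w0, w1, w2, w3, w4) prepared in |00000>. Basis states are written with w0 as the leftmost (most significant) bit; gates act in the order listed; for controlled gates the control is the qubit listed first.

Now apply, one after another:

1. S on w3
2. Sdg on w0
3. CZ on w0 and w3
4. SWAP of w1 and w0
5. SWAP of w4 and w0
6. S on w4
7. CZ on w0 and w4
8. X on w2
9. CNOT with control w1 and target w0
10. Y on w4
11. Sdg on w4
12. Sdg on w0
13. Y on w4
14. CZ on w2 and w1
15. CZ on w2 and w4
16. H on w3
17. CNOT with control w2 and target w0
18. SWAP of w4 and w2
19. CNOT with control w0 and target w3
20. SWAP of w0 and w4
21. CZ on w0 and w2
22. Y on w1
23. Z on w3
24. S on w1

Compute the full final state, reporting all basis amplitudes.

The final amplitudes are sqrt(2)*I/2 on |11001>, -sqrt(2)*I/2 on |11011>, and 0 on every other basis state.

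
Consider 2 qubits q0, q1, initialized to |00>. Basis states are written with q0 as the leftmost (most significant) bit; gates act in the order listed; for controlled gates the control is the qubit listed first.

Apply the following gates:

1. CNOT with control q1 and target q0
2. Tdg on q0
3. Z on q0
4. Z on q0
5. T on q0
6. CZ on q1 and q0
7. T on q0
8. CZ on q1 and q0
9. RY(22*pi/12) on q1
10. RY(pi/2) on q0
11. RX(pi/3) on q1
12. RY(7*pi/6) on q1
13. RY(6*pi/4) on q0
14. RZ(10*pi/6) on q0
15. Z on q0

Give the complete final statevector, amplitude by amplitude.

The final amplitudes are -sqrt(3)*exp(2*I*pi/3)/4 on |00>, (-2*sqrt(3) - I)*exp(I*pi/6)/4 on |01>, 0 on |10>, 0 on |11>. Key observation: the block from step 2 through step 5 cancels to the identity and can be dropped.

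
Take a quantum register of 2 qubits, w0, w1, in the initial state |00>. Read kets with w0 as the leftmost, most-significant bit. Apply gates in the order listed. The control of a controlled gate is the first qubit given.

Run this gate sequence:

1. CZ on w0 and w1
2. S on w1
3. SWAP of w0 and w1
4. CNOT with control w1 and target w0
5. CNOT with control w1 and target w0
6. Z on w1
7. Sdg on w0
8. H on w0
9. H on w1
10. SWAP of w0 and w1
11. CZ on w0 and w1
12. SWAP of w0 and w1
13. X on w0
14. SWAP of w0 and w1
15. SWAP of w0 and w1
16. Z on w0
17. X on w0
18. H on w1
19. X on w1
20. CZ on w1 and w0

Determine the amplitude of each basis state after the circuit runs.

After the circuit, the state carries amplitude 0 on |00>, -sqrt(2)/2 on |01>, sqrt(2)/2 on |10>, 0 on |11>.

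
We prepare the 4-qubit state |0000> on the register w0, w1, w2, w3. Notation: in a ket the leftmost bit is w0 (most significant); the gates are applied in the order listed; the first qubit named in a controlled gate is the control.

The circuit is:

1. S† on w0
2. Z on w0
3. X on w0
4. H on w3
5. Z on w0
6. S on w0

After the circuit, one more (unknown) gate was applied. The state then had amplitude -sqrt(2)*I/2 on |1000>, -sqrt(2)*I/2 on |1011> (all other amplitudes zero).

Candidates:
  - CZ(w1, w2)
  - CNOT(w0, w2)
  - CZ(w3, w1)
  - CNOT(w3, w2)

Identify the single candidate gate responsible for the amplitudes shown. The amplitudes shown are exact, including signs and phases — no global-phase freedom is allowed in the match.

The applied gate was CNOT(w3, w2).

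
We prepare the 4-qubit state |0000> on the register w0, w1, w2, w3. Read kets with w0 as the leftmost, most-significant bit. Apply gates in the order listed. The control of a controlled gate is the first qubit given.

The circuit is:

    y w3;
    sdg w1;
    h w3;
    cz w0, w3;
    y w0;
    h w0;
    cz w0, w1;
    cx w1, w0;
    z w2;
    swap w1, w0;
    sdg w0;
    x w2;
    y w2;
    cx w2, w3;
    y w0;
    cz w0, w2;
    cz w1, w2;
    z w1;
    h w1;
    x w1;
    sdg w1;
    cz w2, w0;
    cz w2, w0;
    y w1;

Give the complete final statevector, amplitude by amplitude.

After the circuit, the state carries amplitude sqrt(2)/2 on |1000>, -sqrt(2)/2 on |1001>, and 0 on every other basis state.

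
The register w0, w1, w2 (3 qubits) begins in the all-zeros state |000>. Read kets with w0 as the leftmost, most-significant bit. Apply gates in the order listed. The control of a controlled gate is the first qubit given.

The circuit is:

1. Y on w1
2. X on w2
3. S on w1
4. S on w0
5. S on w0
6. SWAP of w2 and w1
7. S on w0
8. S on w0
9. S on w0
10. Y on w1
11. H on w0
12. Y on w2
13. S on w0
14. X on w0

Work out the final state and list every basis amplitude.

The resulting statevector has amplitude sqrt(2)*I/2 on |000>, sqrt(2)/2 on |100>, and 0 on every other basis state.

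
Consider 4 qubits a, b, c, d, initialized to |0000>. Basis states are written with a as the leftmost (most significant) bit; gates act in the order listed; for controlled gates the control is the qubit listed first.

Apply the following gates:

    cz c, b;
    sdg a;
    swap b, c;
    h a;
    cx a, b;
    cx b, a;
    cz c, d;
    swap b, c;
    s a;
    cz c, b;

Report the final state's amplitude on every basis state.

The final amplitudes are sqrt(2)/2 on |0000>, sqrt(2)/2 on |0010>, and 0 on every other basis state.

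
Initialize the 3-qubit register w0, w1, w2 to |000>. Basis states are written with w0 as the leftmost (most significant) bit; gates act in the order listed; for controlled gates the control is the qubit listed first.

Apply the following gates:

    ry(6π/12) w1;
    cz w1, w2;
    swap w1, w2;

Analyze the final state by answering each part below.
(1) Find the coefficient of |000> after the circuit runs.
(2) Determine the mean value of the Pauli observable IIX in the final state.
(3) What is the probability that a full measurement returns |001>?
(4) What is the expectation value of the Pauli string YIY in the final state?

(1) The amplitude on |000> is sqrt(2)/2.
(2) The expectation value of IIX is 1.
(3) Outcome |001> occurs with probability 1/2.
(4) The expectation value of YIY is 0.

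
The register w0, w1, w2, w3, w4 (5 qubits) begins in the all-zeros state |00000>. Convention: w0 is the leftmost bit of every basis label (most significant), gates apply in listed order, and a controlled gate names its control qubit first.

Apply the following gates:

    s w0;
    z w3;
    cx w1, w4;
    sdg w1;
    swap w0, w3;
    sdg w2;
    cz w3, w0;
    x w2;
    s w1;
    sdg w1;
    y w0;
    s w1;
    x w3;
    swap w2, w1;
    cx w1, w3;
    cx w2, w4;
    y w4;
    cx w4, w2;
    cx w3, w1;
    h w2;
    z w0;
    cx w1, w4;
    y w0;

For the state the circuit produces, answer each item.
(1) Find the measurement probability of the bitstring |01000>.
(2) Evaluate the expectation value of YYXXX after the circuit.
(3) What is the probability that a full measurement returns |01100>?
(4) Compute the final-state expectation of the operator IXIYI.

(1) The probability of measuring |01000> is 1/2.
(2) The observable YYXXX averages to 0.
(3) Outcome |01100> occurs with probability 1/2.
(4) In the final state, IXIYI has expectation 0.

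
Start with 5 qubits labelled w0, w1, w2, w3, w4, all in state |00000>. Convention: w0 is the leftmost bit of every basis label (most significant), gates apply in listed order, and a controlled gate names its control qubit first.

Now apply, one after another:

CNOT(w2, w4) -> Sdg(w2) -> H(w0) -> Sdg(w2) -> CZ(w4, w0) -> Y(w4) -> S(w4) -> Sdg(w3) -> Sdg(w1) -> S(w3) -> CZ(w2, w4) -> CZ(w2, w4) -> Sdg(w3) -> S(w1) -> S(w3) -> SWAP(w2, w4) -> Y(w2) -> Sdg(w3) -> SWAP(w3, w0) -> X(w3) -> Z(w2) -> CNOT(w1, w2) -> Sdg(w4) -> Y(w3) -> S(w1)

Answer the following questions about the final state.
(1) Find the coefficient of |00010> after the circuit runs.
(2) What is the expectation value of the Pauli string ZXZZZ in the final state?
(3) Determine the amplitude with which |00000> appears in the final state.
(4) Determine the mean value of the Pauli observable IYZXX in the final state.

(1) |00010> carries amplitude -sqrt(2)/2 in the final state.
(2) In the final state, ZXZZZ has expectation 0.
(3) The amplitude on |00000> is sqrt(2)/2.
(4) In the final state, IYZXX has expectation 0.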